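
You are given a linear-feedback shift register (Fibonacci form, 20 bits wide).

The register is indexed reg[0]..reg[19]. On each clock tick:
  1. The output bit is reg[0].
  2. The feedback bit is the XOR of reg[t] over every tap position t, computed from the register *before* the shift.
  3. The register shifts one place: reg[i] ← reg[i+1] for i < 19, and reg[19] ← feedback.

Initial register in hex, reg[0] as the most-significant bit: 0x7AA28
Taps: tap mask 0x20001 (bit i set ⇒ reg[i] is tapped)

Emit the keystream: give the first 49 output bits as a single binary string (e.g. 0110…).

0111101010100010100001110100001001100100111010010

k : reg_k → out_k, fb_k
0: 01111010101000101000 → 0, fb=0
1: 11110101010001010000 → 1, fb=1
2: 11101010100010100001 → 1, fb=1
3: 11010101000101000011 → 1, fb=1
4: 10101010001010000111 → 1, fb=0
5: 01010100010100001110 → 0, fb=1
6: 10101000101000011101 → 1, fb=0
7: 01010001010000111010 → 0, fb=0
8: 10100010100001110100 → 1, fb=0
9: 01000101000011101000 → 0, fb=0
10: 10001010000111010000 → 1, fb=1
11: 00010100001110100001 → 0, fb=0
12: 00101000011101000010 → 0, fb=0
13: 01010000111010000100 → 0, fb=1
14: 10100001110100001001 → 1, fb=1
15: 01000011101000010011 → 0, fb=0
16: 10000111010000100110 → 1, fb=0
17: 00001110100001001100 → 0, fb=1
18: 00011101000010011001 → 0, fb=0
19: 00111010000100110010 → 0, fb=0
20: 01110100001001100100 → 0, fb=1
21: 11101000010011001001 → 1, fb=1
22: 11010000100110010011 → 1, fb=1
23: 10100001001100100111 → 1, fb=0
24: 01000010011001001110 → 0, fb=1
25: 10000100110010011101 → 1, fb=0
26: 00001001100100111010 → 0, fb=0
27: 00010011001001110100 → 0, fb=1
28: 00100110010011101001 → 0, fb=0
29: 01001100100111010010 → 0, fb=0
30: 10011001001110100100 → 1, fb=0
31: 00110010011101001000 → 0, fb=0
32: 01100100111010010000 → 0, fb=0
33: 11001001110100100000 → 1, fb=1
34: 10010011101001000001 → 1, fb=1
35: 00100111010010000011 → 0, fb=0
36: 01001110100100000110 → 0, fb=1
37: 10011101001000001101 → 1, fb=0
38: 00111010010000011010 → 0, fb=0
39: 01110100100000110100 → 0, fb=1
40: 11101001000001101001 → 1, fb=1
41: 11010010000011010011 → 1, fb=1
42: 10100100000110100111 → 1, fb=0
43: 01001000001101001110 → 0, fb=1
44: 10010000011010011101 → 1, fb=0
45: 00100000110100111010 → 0, fb=0
46: 01000001101001110100 → 0, fb=1
47: 10000011010011101001 → 1, fb=1
48: 00000110100111010011 → 0, fb=0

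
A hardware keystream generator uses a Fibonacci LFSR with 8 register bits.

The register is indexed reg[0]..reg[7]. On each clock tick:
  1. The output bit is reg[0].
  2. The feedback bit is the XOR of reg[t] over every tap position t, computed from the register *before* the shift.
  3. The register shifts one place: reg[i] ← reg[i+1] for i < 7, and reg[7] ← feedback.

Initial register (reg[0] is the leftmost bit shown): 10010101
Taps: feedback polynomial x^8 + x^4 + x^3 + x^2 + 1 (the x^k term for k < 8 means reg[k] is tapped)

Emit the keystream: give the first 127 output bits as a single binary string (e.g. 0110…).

1001010100111011101100111101111110100110011010100011000001110101010111110010100001001111111100001011110001101000000010001110001

k : reg_k → out_k, fb_k
0: 10010101 → 1, fb=0
1: 00101010 → 0, fb=0
2: 01010100 → 0, fb=1
3: 10101001 → 1, fb=1
4: 01010011 → 0, fb=1
5: 10100111 → 1, fb=0
6: 01001110 → 0, fb=1
7: 10011101 → 1, fb=1
8: 00111011 → 0, fb=1
9: 01110111 → 0, fb=0
10: 11101110 → 1, fb=1
11: 11011101 → 1, fb=1
12: 10111011 → 1, fb=0
13: 01110110 → 0, fb=0
14: 11101100 → 1, fb=1
15: 11011001 → 1, fb=1
16: 10110011 → 1, fb=1
17: 01100111 → 0, fb=1
18: 11001111 → 1, fb=0
19: 10011110 → 1, fb=1
20: 00111101 → 0, fb=1
21: 01111011 → 0, fb=1
22: 11110111 → 1, fb=1
23: 11101111 → 1, fb=1
24: 11011111 → 1, fb=1
25: 10111111 → 1, fb=0
26: 01111110 → 0, fb=1
27: 11111101 → 1, fb=0
28: 11111010 → 1, fb=0
29: 11110100 → 1, fb=1
30: 11101001 → 1, fb=1
31: 11010011 → 1, fb=0
32: 10100110 → 1, fb=0
33: 01001100 → 0, fb=1
34: 10011001 → 1, fb=1
35: 00110011 → 0, fb=0
36: 01100110 → 0, fb=1
37: 11001101 → 1, fb=0
38: 10011010 → 1, fb=1
39: 00110101 → 0, fb=0
40: 01101010 → 0, fb=0
41: 11010100 → 1, fb=0
42: 10101000 → 1, fb=1
43: 01010001 → 0, fb=1
44: 10100011 → 1, fb=0
45: 01000110 → 0, fb=0
46: 10001100 → 1, fb=0
47: 00011000 → 0, fb=0
48: 00110000 → 0, fb=0
49: 01100000 → 0, fb=1
50: 11000001 → 1, fb=1
51: 10000011 → 1, fb=1
52: 00000111 → 0, fb=0
53: 00001110 → 0, fb=1
54: 00011101 → 0, fb=0
55: 00111010 → 0, fb=1
56: 01110101 → 0, fb=0
57: 11101010 → 1, fb=1
58: 11010101 → 1, fb=0
59: 10101010 → 1, fb=1
60: 01010101 → 0, fb=1
61: 10101011 → 1, fb=1
62: 01010111 → 0, fb=1
63: 10101111 → 1, fb=1
64: 01011111 → 0, fb=0
65: 10111110 → 1, fb=0
66: 01111100 → 0, fb=1
67: 11111001 → 1, fb=0
68: 11110010 → 1, fb=1
69: 11100101 → 1, fb=0
70: 11001010 → 1, fb=0
71: 10010100 → 1, fb=0
72: 00101000 → 0, fb=0
73: 01010000 → 0, fb=1
74: 10100001 → 1, fb=0
75: 01000010 → 0, fb=0
76: 10000100 → 1, fb=1
77: 00001001 → 0, fb=1
78: 00010011 → 0, fb=1
79: 00100111 → 0, fb=1
80: 01001111 → 0, fb=1
81: 10011111 → 1, fb=1
82: 00111111 → 0, fb=1
83: 01111111 → 0, fb=1
84: 11111111 → 1, fb=0
85: 11111110 → 1, fb=0
86: 11111100 → 1, fb=0
87: 11111000 → 1, fb=0
88: 11110000 → 1, fb=1
89: 11100001 → 1, fb=0
90: 11000010 → 1, fb=1
91: 10000101 → 1, fb=1
92: 00001011 → 0, fb=1
93: 00010111 → 0, fb=1
94: 00101111 → 0, fb=0
95: 01011110 → 0, fb=0
96: 10111100 → 1, fb=0
97: 01111000 → 0, fb=1
98: 11110001 → 1, fb=1
99: 11100011 → 1, fb=0
100: 11000110 → 1, fb=1
101: 10001101 → 1, fb=0
102: 00011010 → 0, fb=0
103: 00110100 → 0, fb=0
104: 01101000 → 0, fb=0
105: 11010000 → 1, fb=0
106: 10100000 → 1, fb=0
107: 01000000 → 0, fb=0
108: 10000000 → 1, fb=1
109: 00000001 → 0, fb=0
110: 00000010 → 0, fb=0
111: 00000100 → 0, fb=0
112: 00001000 → 0, fb=1
113: 00010001 → 0, fb=1
114: 00100011 → 0, fb=1
115: 01000111 → 0, fb=0
116: 10001110 → 1, fb=0
117: 00011100 → 0, fb=0
118: 00111000 → 0, fb=1
119: 01110001 → 0, fb=0
120: 11100010 → 1, fb=0
121: 11000100 → 1, fb=1
122: 10001001 → 1, fb=0
123: 00010010 → 0, fb=1
124: 00100101 → 0, fb=1
125: 01001011 → 0, fb=1
126: 10010111 → 1, fb=0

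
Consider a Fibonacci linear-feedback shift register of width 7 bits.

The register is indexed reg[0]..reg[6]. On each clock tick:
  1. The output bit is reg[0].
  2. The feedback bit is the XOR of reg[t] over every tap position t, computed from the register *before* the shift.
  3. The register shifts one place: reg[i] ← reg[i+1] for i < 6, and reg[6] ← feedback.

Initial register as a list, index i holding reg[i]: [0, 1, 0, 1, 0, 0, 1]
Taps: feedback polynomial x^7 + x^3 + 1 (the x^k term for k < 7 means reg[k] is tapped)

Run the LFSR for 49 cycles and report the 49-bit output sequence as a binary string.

0101001110011110110100001010101111101001010001101

k : reg_k → out_k, fb_k
0: 0101001 → 0, fb=1
1: 1010011 → 1, fb=1
2: 0100111 → 0, fb=0
3: 1001110 → 1, fb=0
4: 0011100 → 0, fb=1
5: 0111001 → 0, fb=1
6: 1110011 → 1, fb=1
7: 1100111 → 1, fb=1
8: 1001111 → 1, fb=0
9: 0011110 → 0, fb=1
10: 0111101 → 0, fb=1
11: 1111011 → 1, fb=0
12: 1110110 → 1, fb=1
13: 1101101 → 1, fb=0
14: 1011010 → 1, fb=0
15: 0110100 → 0, fb=0
16: 1101000 → 1, fb=0
17: 1010000 → 1, fb=1
18: 0100001 → 0, fb=0
19: 1000010 → 1, fb=1
20: 0000101 → 0, fb=0
21: 0001010 → 0, fb=1
22: 0010101 → 0, fb=0
23: 0101010 → 0, fb=1
24: 1010101 → 1, fb=1
25: 0101011 → 0, fb=1
26: 1010111 → 1, fb=1
27: 0101111 → 0, fb=1
28: 1011111 → 1, fb=0
29: 0111110 → 0, fb=1
30: 1111101 → 1, fb=0
31: 1111010 → 1, fb=0
32: 1110100 → 1, fb=1
33: 1101001 → 1, fb=0
34: 1010010 → 1, fb=1
35: 0100101 → 0, fb=0
36: 1001010 → 1, fb=0
37: 0010100 → 0, fb=0
38: 0101000 → 0, fb=1
39: 1010001 → 1, fb=1
40: 0100011 → 0, fb=0
41: 1000110 → 1, fb=1
42: 0001101 → 0, fb=1
43: 0011011 → 0, fb=1
44: 0110111 → 0, fb=0
45: 1101110 → 1, fb=0
46: 1011100 → 1, fb=0
47: 0111000 → 0, fb=1
48: 1110001 → 1, fb=1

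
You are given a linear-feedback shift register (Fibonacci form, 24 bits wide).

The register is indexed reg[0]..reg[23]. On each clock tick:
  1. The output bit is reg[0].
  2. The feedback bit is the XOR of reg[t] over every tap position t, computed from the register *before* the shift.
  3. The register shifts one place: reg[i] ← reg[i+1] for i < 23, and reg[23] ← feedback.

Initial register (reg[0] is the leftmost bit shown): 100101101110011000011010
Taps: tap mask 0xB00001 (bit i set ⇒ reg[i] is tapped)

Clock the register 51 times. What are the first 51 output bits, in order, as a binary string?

tick  register→output (feedback)
  0  100101101110011000011010→1 (0)
  1  001011011100110000110100→0 (1)
  2  010110111001100001101001→0 (0)
  3  101101110011000011010010→1 (1)
  4  011011100110000110100101→0 (0)
  5  110111001100001101001010→1 (0)
  6  101110011000011010010100→1 (0)
  7  011100110000110100101000→0 (1)
  8  111001100001101001010001→1 (0)
  9  110011000011010010100010→1 (1)
 10  100110000110100101000101→1 (1)
 11  001100001101001010001011→0 (0)
 12  011000011010010100010110→0 (1)
 13  110000110100101000101101→1 (0)
 14  100001101001010001011010→1 (0)
 15  000011010010100010110100→0 (1)
 16  000110100101000101101001→0 (0)
 17  001101001010001011010010→0 (0)
 18  011010010100010110100100→0 (1)
 19  110100101000101101001001→1 (1)
 20  101001010001011010010011→1 (0)
 21  010010100010110100100110→0 (1)
 22  100101000101101001001101→1 (0)
 23  001010001011010010011010→0 (1)
 24  010100010110100100110101→0 (0)
 25  101000101101001001101010→1 (0)
 26  010001011010010011010100→0 (1)
 27  100010110100100110101001→1 (1)
 28  000101101001001101010011→0 (1)
 29  001011010010011010100111→0 (0)
 30  010110100100110101001110→0 (0)
 31  101101001001101010011100→1 (1)
 32  011010010011010100111001→0 (0)
 33  110100100110101001110010→1 (1)
 34  101001001101010011100101→1 (1)
 35  010010011010100111001011→0 (0)
 36  100100110101001110010110→1 (0)
 37  001001101010011100101100→0 (0)
 38  010011010100111001011000→0 (1)
 39  100110101001110010110001→1 (0)
 40  001101010011100101100010→0 (0)
 41  011010100111001011000100→0 (1)
 42  110101001110010110001001→1 (1)
 43  101010011100101100010011→1 (0)
 44  010100111001011000100110→0 (1)
 45  101001110010110001001101→1 (0)
 46  010011100101100010011010→0 (1)
 47  100111001011000100110101→1 (1)
 48  001110010110001001101011→0 (0)
 49  011100101100010011010110→0 (1)
 50  111001011000100110101101→1 (0)

100101101110011000011010010100010110100100110101001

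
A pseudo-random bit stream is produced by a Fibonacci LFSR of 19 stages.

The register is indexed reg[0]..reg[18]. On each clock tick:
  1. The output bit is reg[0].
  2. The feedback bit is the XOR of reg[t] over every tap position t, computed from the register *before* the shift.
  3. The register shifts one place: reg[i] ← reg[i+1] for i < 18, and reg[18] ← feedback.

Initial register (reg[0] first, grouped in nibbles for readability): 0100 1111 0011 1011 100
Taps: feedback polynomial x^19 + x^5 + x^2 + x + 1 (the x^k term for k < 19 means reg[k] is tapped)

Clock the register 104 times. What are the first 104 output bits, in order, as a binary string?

01001111001110111000000101011010010101011011100110100011111000110000001011111001001010100111100101010011

tick  register→output (feedback)
  0  0100111100111011100→0 (0)
  1  1001111001110111000→1 (0)
  2  0011110011101110000→0 (0)
  3  0111100111011100000→0 (0)
  4  1111001110111000000→1 (1)
  5  1110011101110000001→1 (0)
  6  1100111011100000010→1 (1)
  7  1001110111000000101→1 (0)
  8  0011101110000001010→0 (1)
  9  0111011100000010101→0 (1)
 10  1110111000000101011→1 (0)
 11  1101110000001010110→1 (1)
 12  1011100000010101101→1 (0)
 13  0111000000101011010→0 (0)
 14  1110000001010110100→1 (1)
 15  1100000010101101001→1 (0)
 16  1000000101011010010→1 (1)
 17  0000001010110100101→0 (0)
 18  0000010101101001010→0 (1)
 19  0000101011010010101→0 (0)
 20  0001010110100101010→0 (1)
 21  0010101101001010101→0 (1)
 22  0101011010010101011→0 (0)
 23  1010110100101010110→1 (1)
 24  0101101001010101101→0 (1)
 25  1011010010101011011→1 (1)
 26  0110100101010110111→0 (0)
 27  1101001010101101110→1 (0)
 28  1010010101011011100→1 (1)
 29  0100101010110111001→0 (1)
 30  1001010101101110011→1 (0)
 31  0010101011011100110→0 (1)
 32  0101010110111001101→0 (0)
 33  1010101101110011010→1 (0)
 34  0101011011100110100→0 (0)
 35  1010110111001101000→1 (1)
 36  0101101110011010001→0 (1)
 37  1011011100110100011→1 (1)
 38  0110111001101000111→0 (1)
 39  1101110011010001111→1 (1)
 40  1011100110100011111→1 (0)
 41  0111001101000111110→0 (0)
 42  1110011010001111100→1 (0)
 43  1100110100011111000→1 (1)
 44  1001101000111110001→1 (1)
 45  0011010001111100011→0 (0)
 46  0110100011111000110→0 (0)
 47  1101000111110001100→1 (0)
 48  1010001111100011000→1 (0)
 49  0100011111000110000→0 (0)
 50  1000111110001100000→1 (0)
 51  0001111100011000000→0 (1)
 52  0011111000110000001→0 (0)
 53  0111110001100000010→0 (1)
 54  1111100011000000101→1 (1)
 55  1111000110000001011→1 (1)
 56  1110001100000010111→1 (1)
 57  1100011000000101111→1 (1)
 58  1000110000001011111→1 (0)
 59  0001100000010111110→0 (0)
 60  0011000000101111100→0 (1)
 61  0110000001011111001→0 (0)
 62  1100000010111110010→1 (0)
 63  1000000101111100100→1 (1)
 64  0000001011111001001→0 (0)
 65  0000010111110010010→0 (1)
 66  0000101111100100101→0 (0)
 67  0001011111001001010→0 (1)
 68  0010111110010010101→0 (0)
 69  0101111100100101010→0 (0)
 70  1011111001001010100→1 (1)
 71  0111110010010101001→0 (1)
 72  1111100100101010011→1 (1)
 73  1111001001010100111→1 (1)
 74  1110010010101001111→1 (0)
 75  1100100101010011110→1 (0)
 76  1001001010100111100→1 (1)
 77  0010010101001111001→0 (0)
 78  0100101010011110010→0 (1)
 79  1001010100111100101→1 (0)
 80  0010101001111001010→0 (1)
 81  0101010011110010101→0 (0)
 82  1010100111100101010→1 (0)
 83  0101001111001010100→0 (1)
 84  1010011110010101001→1 (1)
 85  0100111100101010011→0 (0)
 86  1001111001010100110→1 (0)
 87  0011110010101001100→0 (0)
 88  0111100101010011000→0 (0)
 89  1111001010100110000→1 (1)
 90  1110010101001100001→1 (0)
 91  1100101010011000010→1 (0)
 92  1001010100110000100→1 (0)
 93  0010101001100001000→0 (1)
 94  0101010011000010001→0 (0)
 95  1010100110000100010→1 (0)
 96  0101001100001000100→0 (1)
 97  1010011000010001001→1 (1)
 98  0100110000100010011→0 (0)
 99  1001100001000100110→1 (1)
100  0011000010001001101→0 (1)
101  0110000100010011011→0 (0)
102  1100001000100110110→1 (0)
103  1000010001001101100→1 (0)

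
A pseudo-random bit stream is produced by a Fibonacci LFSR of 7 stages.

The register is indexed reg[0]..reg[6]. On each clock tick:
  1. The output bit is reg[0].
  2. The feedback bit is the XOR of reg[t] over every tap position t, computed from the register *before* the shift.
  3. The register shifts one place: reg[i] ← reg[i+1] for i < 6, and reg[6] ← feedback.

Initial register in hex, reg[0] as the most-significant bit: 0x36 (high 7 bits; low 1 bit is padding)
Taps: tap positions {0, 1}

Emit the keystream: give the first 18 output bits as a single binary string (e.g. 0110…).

001101101011011110

k : reg_k → out_k, fb_k
0: 0011011 → 0, fb=0
1: 0110110 → 0, fb=1
2: 1101101 → 1, fb=0
3: 1011010 → 1, fb=1
4: 0110101 → 0, fb=1
5: 1101011 → 1, fb=0
6: 1010110 → 1, fb=1
7: 0101101 → 0, fb=1
8: 1011011 → 1, fb=1
9: 0110111 → 0, fb=1
10: 1101111 → 1, fb=0
11: 1011110 → 1, fb=1
12: 0111101 → 0, fb=1
13: 1111011 → 1, fb=0
14: 1110110 → 1, fb=0
15: 1101100 → 1, fb=0
16: 1011000 → 1, fb=1
17: 0110001 → 0, fb=1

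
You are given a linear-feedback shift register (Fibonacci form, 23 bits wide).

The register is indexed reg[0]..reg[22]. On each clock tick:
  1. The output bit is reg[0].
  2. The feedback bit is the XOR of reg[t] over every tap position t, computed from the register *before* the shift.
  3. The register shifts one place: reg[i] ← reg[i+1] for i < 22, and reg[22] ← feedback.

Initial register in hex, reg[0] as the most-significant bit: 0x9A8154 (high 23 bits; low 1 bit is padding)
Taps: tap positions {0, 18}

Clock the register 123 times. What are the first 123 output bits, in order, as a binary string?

k : reg_k → out_k, fb_k
0: 10011010100000010101010 → 1, fb=1
1: 00110101000000101010101 → 0, fb=1
2: 01101010000001010101011 → 0, fb=0
3: 11010100000010101010110 → 1, fb=0
4: 10101000000101010101100 → 1, fb=1
5: 01010000001010101011001 → 0, fb=1
6: 10100000010101010110011 → 1, fb=0
7: 01000000101010101100110 → 0, fb=0
8: 10000001010101011001100 → 1, fb=1
9: 00000010101010110011001 → 0, fb=1
10: 00000101010101100110011 → 0, fb=1
11: 00001010101011001100111 → 0, fb=0
12: 00010101010110011001110 → 0, fb=0
13: 00101010101100110011100 → 0, fb=1
14: 01010101011001100111001 → 0, fb=1
15: 10101010110011001110011 → 1, fb=0
16: 01010101100110011100110 → 0, fb=0
17: 10101011001100111001100 → 1, fb=1
18: 01010110011001110011001 → 0, fb=1
19: 10101100110011100110011 → 1, fb=0
20: 01011001100111001100110 → 0, fb=0
21: 10110011001110011001100 → 1, fb=1
22: 01100110011100110011001 → 0, fb=1
23: 11001100111001100110011 → 1, fb=0
24: 10011001110011001100110 → 1, fb=1
25: 00110011100110011001101 → 0, fb=0
26: 01100111001100110011010 → 0, fb=1
27: 11001110011001100110101 → 1, fb=0
28: 10011100110011001101010 → 1, fb=1
29: 00111001100110011010101 → 0, fb=1
30: 01110011001100110101011 → 0, fb=0
31: 11100110011001101010110 → 1, fb=0
32: 11001100110011010101100 → 1, fb=1
33: 10011001100110101011001 → 1, fb=0
34: 00110011001101010110010 → 0, fb=1
35: 01100110011010101100101 → 0, fb=0
36: 11001100110101011001010 → 1, fb=1
37: 10011001101010110010101 → 1, fb=0
38: 00110011010101100101010 → 0, fb=0
39: 01100110101011001010100 → 0, fb=1
40: 11001101010110010101001 → 1, fb=1
41: 10011010101100101010011 → 1, fb=0
42: 00110101011001010100110 → 0, fb=0
43: 01101010110010101001100 → 0, fb=0
44: 11010101100101010011000 → 1, fb=0
45: 10101011001010100110000 → 1, fb=0
46: 01010110010101001100000 → 0, fb=0
47: 10101100101010011000000 → 1, fb=1
48: 01011001010100110000001 → 0, fb=0
49: 10110010101001100000010 → 1, fb=1
50: 01100101010011000000101 → 0, fb=0
51: 11001010100110000001010 → 1, fb=1
52: 10010101001100000010101 → 1, fb=0
53: 00101010011000000101010 → 0, fb=0
54: 01010100110000001010100 → 0, fb=1
55: 10101001100000010101001 → 1, fb=1
56: 01010011000000101010011 → 0, fb=1
57: 10100110000001010100111 → 1, fb=1
58: 01001100000010101001111 → 0, fb=0
59: 10011000000101010011110 → 1, fb=0
60: 00110000001010100111100 → 0, fb=1
61: 01100000010101001111001 → 0, fb=1
62: 11000000101010011110011 → 1, fb=0
63: 10000001010100111100110 → 1, fb=1
64: 00000010101001111001101 → 0, fb=0
65: 00000101010011110011010 → 0, fb=1
66: 00001010100111100110101 → 0, fb=1
67: 00010101001111001101011 → 0, fb=0
68: 00101010011110011010110 → 0, fb=1
69: 01010100111100110101101 → 0, fb=0
70: 10101001111001101011010 → 1, fb=0
71: 01010011110011010110100 → 0, fb=1
72: 10100111100110101101001 → 1, fb=1
73: 01001111001101011010011 → 0, fb=1
74: 10011110011010110100111 → 1, fb=1
75: 00111100110101101001111 → 0, fb=0
76: 01111001101011010011110 → 0, fb=1
77: 11110011010110100111101 → 1, fb=0
78: 11100110101101001111010 → 1, fb=0
79: 11001101011010011110100 → 1, fb=0
80: 10011010110100111101000 → 1, fb=1
81: 00110101101001111010001 → 0, fb=1
82: 01101011010011110100011 → 0, fb=0
83: 11010110100111101000110 → 1, fb=1
84: 10101101001111010001101 → 1, fb=1
85: 01011010011110100011011 → 0, fb=1
86: 10110100111101000110111 → 1, fb=0
87: 01101001111010001101110 → 0, fb=0
88: 11010011110100011011100 → 1, fb=0
89: 10100111101000110111000 → 1, fb=0
90: 01001111010001101110000 → 0, fb=1
91: 10011110100011011100001 → 1, fb=1
92: 00111101000110111000011 → 0, fb=0
93: 01111010001101110000110 → 0, fb=0
94: 11110100011011100001100 → 1, fb=1
95: 11101000110111000011001 → 1, fb=0
96: 11010001101110000110010 → 1, fb=0
97: 10100011011100001100100 → 1, fb=1
98: 01000110111000011001001 → 0, fb=0
99: 10001101110000110010010 → 1, fb=0
100: 00011011100001100100100 → 0, fb=0
101: 00110111000011001001000 → 0, fb=0
102: 01101110000110010010000 → 0, fb=1
103: 11011100001100100100001 → 1, fb=1
104: 10111000011001001000011 → 1, fb=1
105: 01110000110010010000111 → 0, fb=0
106: 11100001100100100001110 → 1, fb=1
107: 11000011001001000011101 → 1, fb=0
108: 10000110010010000111010 → 1, fb=0
109: 00001100100100001110100 → 0, fb=1
110: 00011001001000011101001 → 0, fb=0
111: 00110010010000111010010 → 0, fb=1
112: 01100100100001110100101 → 0, fb=0
113: 11001001000011101001010 → 1, fb=1
114: 10010010000111010010101 → 1, fb=0
115: 00100100001110100101010 → 0, fb=0
116: 01001000011101001010100 → 0, fb=1
117: 10010000111010010101001 → 1, fb=1
118: 00100001110100101010011 → 0, fb=1
119: 01000011101001010100111 → 0, fb=0
120: 10000111010010101001110 → 1, fb=1
121: 00001110100101010011101 → 0, fb=1
122: 00011101001010100111011 → 0, fb=1

100110101000000101010101100110011100110011001101010110010101001100000010101001111001101011010011110100011011100001100100100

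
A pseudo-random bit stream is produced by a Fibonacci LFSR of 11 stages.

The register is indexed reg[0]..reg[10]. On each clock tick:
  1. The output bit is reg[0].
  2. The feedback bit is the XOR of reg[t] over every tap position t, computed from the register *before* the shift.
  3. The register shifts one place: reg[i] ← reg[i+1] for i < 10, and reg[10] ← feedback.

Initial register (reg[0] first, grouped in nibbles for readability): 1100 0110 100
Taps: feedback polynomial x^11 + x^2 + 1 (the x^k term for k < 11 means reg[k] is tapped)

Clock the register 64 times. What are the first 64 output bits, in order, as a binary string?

step | reg (before) | out | fb
   0 | 11000110100 | 1 | 1
   1 | 10001101001 | 1 | 1
   2 | 00011010011 | 0 | 0
   3 | 00110100110 | 0 | 1
   4 | 01101001101 | 0 | 1
   5 | 11010011011 | 1 | 1
   6 | 10100110111 | 1 | 0
   7 | 01001101110 | 0 | 0
   8 | 10011011100 | 1 | 1
   9 | 00110111001 | 0 | 1
  10 | 01101110011 | 0 | 1
  11 | 11011100111 | 1 | 1
  12 | 10111001111 | 1 | 0
  13 | 01110011110 | 0 | 1
  14 | 11100111101 | 1 | 0
  15 | 11001111010 | 1 | 1
  16 | 10011110101 | 1 | 1
  17 | 00111101011 | 0 | 1
  18 | 01111010111 | 0 | 1
  19 | 11110101111 | 1 | 0
  20 | 11101011110 | 1 | 0
  21 | 11010111100 | 1 | 1
  22 | 10101111001 | 1 | 0
  23 | 01011110010 | 0 | 0
  24 | 10111100100 | 1 | 0
  25 | 01111001000 | 0 | 1
  26 | 11110010001 | 1 | 0
  27 | 11100100010 | 1 | 0
  28 | 11001000100 | 1 | 1
  29 | 10010001001 | 1 | 1
  30 | 00100010011 | 0 | 1
  31 | 01000100111 | 0 | 0
  32 | 10001001110 | 1 | 1
  33 | 00010011101 | 0 | 0
  34 | 00100111010 | 0 | 1
  35 | 01001110101 | 0 | 0
  36 | 10011101010 | 1 | 1
  37 | 00111010101 | 0 | 1
  38 | 01110101011 | 0 | 1
  39 | 11101010111 | 1 | 0
  40 | 11010101110 | 1 | 1
  41 | 10101011101 | 1 | 0
  42 | 01010111010 | 0 | 0
  43 | 10101110100 | 1 | 0
  44 | 01011101000 | 0 | 0
  45 | 10111010000 | 1 | 0
  46 | 01110100000 | 0 | 1
  47 | 11101000001 | 1 | 0
  48 | 11010000010 | 1 | 1
  49 | 10100000101 | 1 | 0
  50 | 01000001010 | 0 | 0
  51 | 10000010100 | 1 | 1
  52 | 00000101001 | 0 | 0
  53 | 00001010010 | 0 | 0
  54 | 00010100100 | 0 | 0
  55 | 00101001000 | 0 | 1
  56 | 01010010001 | 0 | 0
  57 | 10100100010 | 1 | 0
  58 | 01001000100 | 0 | 0
  59 | 10010001000 | 1 | 1
  60 | 00100010001 | 0 | 1
  61 | 01000100011 | 0 | 0
  62 | 10001000110 | 1 | 1
  63 | 00010001101 | 0 | 0

1100011010011011100111101011110010001001110101011101000001010010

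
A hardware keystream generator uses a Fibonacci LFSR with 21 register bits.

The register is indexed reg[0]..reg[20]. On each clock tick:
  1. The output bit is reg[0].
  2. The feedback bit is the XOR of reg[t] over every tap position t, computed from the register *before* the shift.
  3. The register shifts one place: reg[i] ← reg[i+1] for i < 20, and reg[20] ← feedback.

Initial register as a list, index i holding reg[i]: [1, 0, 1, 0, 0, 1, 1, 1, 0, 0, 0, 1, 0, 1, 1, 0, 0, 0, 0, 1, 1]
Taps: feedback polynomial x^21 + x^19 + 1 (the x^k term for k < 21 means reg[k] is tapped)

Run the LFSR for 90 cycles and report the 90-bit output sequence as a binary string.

101001110001011000011011110010100011111100011000010000011001111100000010101001011001111111

tick  register→output (feedback)
  0  101001110001011000011→1 (0)
  1  010011100010110000110→0 (1)
  2  100111000101100001101→1 (1)
  3  001110001011000011011→0 (1)
  4  011100010110000110111→0 (1)
  5  111000101100001101111→1 (0)
  6  110001011000011011110→1 (0)
  7  100010110000110111100→1 (1)
  8  000101100001101111001→0 (0)
  9  001011000011011110010→0 (1)
 10  010110000110111100101→0 (0)
 11  101100001101111001010→1 (0)
 12  011000011011110010100→0 (0)
 13  110000110111100101000→1 (1)
 14  100001101111001010001→1 (1)
 15  000011011110010100011→0 (1)
 16  000110111100101000111→0 (1)
 17  001101111001010001111→0 (1)
 18  011011110010100011111→0 (1)
 19  110111100101000111111→1 (0)
 20  101111001010001111110→1 (0)
 21  011110010100011111100→0 (0)
 22  111100101000111111000→1 (1)
 23  111001010001111110001→1 (1)
 24  110010100011111100011→1 (0)
 25  100101000111111000110→1 (0)
 26  001010001111110001100→0 (0)
 27  010100011111100011000→0 (0)
 28  101000111111000110000→1 (1)
 29  010001111110001100001→0 (0)
 30  100011111100011000010→1 (0)
 31  000111111000110000100→0 (0)
 32  001111110001100001000→0 (0)
 33  011111100011000010000→0 (0)
 34  111111000110000100000→1 (1)
 35  111110001100001000001→1 (1)
 36  111100011000010000011→1 (0)
 37  111000110000100000110→1 (0)
 38  110001100001000001100→1 (1)
 39  100011000010000011001→1 (1)
 40  000110000100000110011→0 (1)
 41  001100001000001100111→0 (1)
 42  011000010000011001111→0 (1)
 43  110000100000110011111→1 (0)
 44  100001000001100111110→1 (0)
 45  000010000011001111100→0 (0)
 46  000100000110011111000→0 (0)
 47  001000001100111110000→0 (0)
 48  010000011001111100000→0 (0)
 49  100000110011111000000→1 (1)
 50  000001100111110000001→0 (0)
 51  000011001111100000010→0 (1)
 52  000110011111000000101→0 (0)
 53  001100111110000001010→0 (1)
 54  011001111100000010101→0 (0)
 55  110011111000000101010→1 (0)
 56  100111110000001010100→1 (1)
 57  001111100000010101001→0 (0)
 58  011111000000101010010→0 (1)
 59  111110000001010100101→1 (1)
 60  111100000010101001011→1 (0)
 61  111000000101010010110→1 (0)
 62  110000001010100101100→1 (1)
 63  100000010101001011001→1 (1)
 64  000000101010010110011→0 (1)
 65  000001010100101100111→0 (1)
 66  000010101001011001111→0 (1)
 67  000101010010110011111→0 (1)
 68  001010100101100111111→0 (1)
 69  010101001011001111111→0 (1)
 70  101010010110011111111→1 (0)
 71  010100101100111111110→0 (1)
 72  101001011001111111101→1 (1)
 73  010010110011111111011→0 (1)
 74  100101100111111110111→1 (0)
 75  001011001111111101110→0 (1)
 76  010110011111111011101→0 (0)
 77  101100111111110111010→1 (0)
 78  011001111111101110100→0 (0)
 79  110011111111011101000→1 (1)
 80  100111111110111010001→1 (1)
 81  001111111101110100011→0 (1)
 82  011111111011101000111→0 (1)
 83  111111110111010001111→1 (0)
 84  111111101110100011110→1 (0)
 85  111111011101000111100→1 (1)
 86  111110111010001111001→1 (1)
 87  111101110100011110011→1 (0)
 88  111011101000111100110→1 (0)
 89  110111010001111001100→1 (1)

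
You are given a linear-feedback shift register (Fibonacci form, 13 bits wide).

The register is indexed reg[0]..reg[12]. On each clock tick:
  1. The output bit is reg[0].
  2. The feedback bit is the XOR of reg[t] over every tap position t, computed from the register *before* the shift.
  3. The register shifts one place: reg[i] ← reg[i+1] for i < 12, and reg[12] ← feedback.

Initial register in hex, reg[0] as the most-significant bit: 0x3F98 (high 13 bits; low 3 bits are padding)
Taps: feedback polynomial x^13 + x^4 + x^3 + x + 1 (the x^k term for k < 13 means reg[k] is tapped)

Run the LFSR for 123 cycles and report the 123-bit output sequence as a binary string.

001111111001101000101110111011110101010111110000011101001010001110010110000010110101011110010001111010010001111100010001010

k : reg_k → out_k, fb_k
0: 0011111110011 → 0, fb=0
1: 0111111100110 → 0, fb=1
2: 1111111001101 → 1, fb=0
3: 1111110011010 → 1, fb=0
4: 1111100110100 → 1, fb=0
5: 1111001101000 → 1, fb=1
6: 1110011010001 → 1, fb=0
7: 1100110100010 → 1, fb=1
8: 1001101000101 → 1, fb=1
9: 0011010001011 → 0, fb=1
10: 0110100010111 → 0, fb=0
11: 1101000101110 → 1, fb=1
12: 1010001011101 → 1, fb=1
13: 0100010111011 → 0, fb=1
14: 1000101110111 → 1, fb=0
15: 0001011101110 → 0, fb=1
16: 0010111011101 → 0, fb=1
17: 0101110111011 → 0, fb=1
18: 1011101110111 → 1, fb=1
19: 0111011101111 → 0, fb=0
20: 1110111011110 → 1, fb=1
21: 1101110111101 → 1, fb=0
22: 1011101111010 → 1, fb=1
23: 0111011110101 → 0, fb=0
24: 1110111101010 → 1, fb=1
25: 1101111010101 → 1, fb=0
26: 1011110101010 → 1, fb=1
27: 0111101010101 → 0, fb=1
28: 1111010101011 → 1, fb=1
29: 1110101010111 → 1, fb=1
30: 1101010101111 → 1, fb=1
31: 1010101011111 → 1, fb=0
32: 0101010111110 → 0, fb=0
33: 1010101111100 → 1, fb=0
34: 0101011111000 → 0, fb=0
35: 1010111110000 → 1, fb=0
36: 0101111100000 → 0, fb=1
37: 1011111000001 → 1, fb=1
38: 0111110000011 → 0, fb=1
39: 1111100000111 → 1, fb=0
40: 1111000001110 → 1, fb=1
41: 1110000011101 → 1, fb=0
42: 1100000111010 → 1, fb=0
43: 1000001110100 → 1, fb=1
44: 0000011101001 → 0, fb=0
45: 0000111010010 → 0, fb=1
46: 0001110100101 → 0, fb=0
47: 0011101001010 → 0, fb=0
48: 0111010010100 → 0, fb=0
49: 1110100101000 → 1, fb=1
50: 1101001010001 → 1, fb=1
51: 1010010100011 → 1, fb=1
52: 0100101000111 → 0, fb=0
53: 1001010001110 → 1, fb=0
54: 0010100011100 → 0, fb=1
55: 0101000111001 → 0, fb=0
56: 1010001110010 → 1, fb=1
57: 0100011100101 → 0, fb=1
58: 1000111001011 → 1, fb=0
59: 0001110010110 → 0, fb=0
60: 0011100101100 → 0, fb=0
61: 0111001011000 → 0, fb=0
62: 1110010110000 → 1, fb=0
63: 1100101100000 → 1, fb=1
64: 1001011000001 → 1, fb=0
65: 0010110000010 → 0, fb=1
66: 0101100000101 → 0, fb=1
67: 1011000001011 → 1, fb=0
68: 0110000010110 → 0, fb=1
69: 1100000101101 → 1, fb=0
70: 1000001011010 → 1, fb=1
71: 0000010110101 → 0, fb=0
72: 0000101101010 → 0, fb=1
73: 0001011010101 → 0, fb=1
74: 0010110101011 → 0, fb=1
75: 0101101010111 → 0, fb=1
76: 1011010101111 → 1, fb=0
77: 0110101011110 → 0, fb=0
78: 1101010111100 → 1, fb=1
79: 1010101111001 → 1, fb=0
80: 0101011110010 → 0, fb=0
81: 1010111100100 → 1, fb=0
82: 0101111001000 → 0, fb=1
83: 1011110010001 → 1, fb=1
84: 0111100100011 → 0, fb=1
85: 1111001000111 → 1, fb=1
86: 1110010001111 → 1, fb=0
87: 1100100011110 → 1, fb=1
88: 1001000111101 → 1, fb=0
89: 0010001111010 → 0, fb=0
90: 0100011110100 → 0, fb=1
91: 1000111101001 → 1, fb=0
92: 0001111010010 → 0, fb=0
93: 0011110100100 → 0, fb=0
94: 0111101001000 → 0, fb=1
95: 1111010010001 → 1, fb=1
96: 1110100100011 → 1, fb=1
97: 1101001000111 → 1, fb=1
98: 1010010001111 → 1, fb=1
99: 0100100011111 → 0, fb=0
100: 1001000111110 → 1, fb=0
101: 0010001111100 → 0, fb=0
102: 0100011111000 → 0, fb=1
103: 1000111110001 → 1, fb=0
104: 0001111100010 → 0, fb=0
105: 0011111000100 → 0, fb=0
106: 0111110001000 → 0, fb=1
107: 1111100010001 → 1, fb=0
108: 1111000100010 → 1, fb=1
109: 1110001000101 → 1, fb=0
110: 1100010001010 → 1, fb=0
111: 1000100010100 → 1, fb=0
112: 0001000101000 → 0, fb=1
113: 0010001010001 → 0, fb=0
114: 0100010100010 → 0, fb=1
115: 1000101000101 → 1, fb=0
116: 0001010001010 → 0, fb=1
117: 0010100010101 → 0, fb=1
118: 0101000101011 → 0, fb=0
119: 1010001010110 → 1, fb=1
120: 0100010101101 → 0, fb=1
121: 1000101011011 → 1, fb=0
122: 0001010110110 → 0, fb=1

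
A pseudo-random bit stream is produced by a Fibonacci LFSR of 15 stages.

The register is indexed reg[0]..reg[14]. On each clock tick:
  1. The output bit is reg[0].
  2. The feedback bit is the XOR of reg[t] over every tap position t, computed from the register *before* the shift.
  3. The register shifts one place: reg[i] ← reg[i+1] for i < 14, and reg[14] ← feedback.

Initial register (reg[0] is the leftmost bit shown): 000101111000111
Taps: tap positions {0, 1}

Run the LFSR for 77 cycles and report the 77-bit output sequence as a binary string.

k : reg_k → out_k, fb_k
0: 000101111000111 → 0, fb=0
1: 001011110001110 → 0, fb=0
2: 010111100011100 → 0, fb=1
3: 101111000111001 → 1, fb=1
4: 011110001110011 → 0, fb=1
5: 111100011100111 → 1, fb=0
6: 111000111001110 → 1, fb=0
7: 110001110011100 → 1, fb=0
8: 100011100111000 → 1, fb=1
9: 000111001110001 → 0, fb=0
10: 001110011100010 → 0, fb=0
11: 011100111000100 → 0, fb=1
12: 111001110001001 → 1, fb=0
13: 110011100010010 → 1, fb=0
14: 100111000100100 → 1, fb=1
15: 001110001001001 → 0, fb=0
16: 011100010010010 → 0, fb=1
17: 111000100100101 → 1, fb=0
18: 110001001001010 → 1, fb=0
19: 100010010010100 → 1, fb=1
20: 000100100101001 → 0, fb=0
21: 001001001010010 → 0, fb=0
22: 010010010100100 → 0, fb=1
23: 100100101001001 → 1, fb=1
24: 001001010010011 → 0, fb=0
25: 010010100100110 → 0, fb=1
26: 100101001001101 → 1, fb=1
27: 001010010011011 → 0, fb=0
28: 010100100110110 → 0, fb=1
29: 101001001101101 → 1, fb=1
30: 010010011011011 → 0, fb=1
31: 100100110110111 → 1, fb=1
32: 001001101101111 → 0, fb=0
33: 010011011011110 → 0, fb=1
34: 100110110111101 → 1, fb=1
35: 001101101111011 → 0, fb=0
36: 011011011110110 → 0, fb=1
37: 110110111101101 → 1, fb=0
38: 101101111011010 → 1, fb=1
39: 011011110110101 → 0, fb=1
40: 110111101101011 → 1, fb=0
41: 101111011010110 → 1, fb=1
42: 011110110101101 → 0, fb=1
43: 111101101011011 → 1, fb=0
44: 111011010110110 → 1, fb=0
45: 110110101101100 → 1, fb=0
46: 101101011011000 → 1, fb=1
47: 011010110110001 → 0, fb=1
48: 110101101100011 → 1, fb=0
49: 101011011000110 → 1, fb=1
50: 010110110001101 → 0, fb=1
51: 101101100011011 → 1, fb=1
52: 011011000110111 → 0, fb=1
53: 110110001101111 → 1, fb=0
54: 101100011011110 → 1, fb=1
55: 011000110111101 → 0, fb=1
56: 110001101111011 → 1, fb=0
57: 100011011110110 → 1, fb=1
58: 000110111101101 → 0, fb=0
59: 001101111011010 → 0, fb=0
60: 011011110110100 → 0, fb=1
61: 110111101101001 → 1, fb=0
62: 101111011010010 → 1, fb=1
63: 011110110100101 → 0, fb=1
64: 111101101001011 → 1, fb=0
65: 111011010010110 → 1, fb=0
66: 110110100101100 → 1, fb=0
67: 101101001011000 → 1, fb=1
68: 011010010110001 → 0, fb=1
69: 110100101100011 → 1, fb=0
70: 101001011000110 → 1, fb=1
71: 010010110001101 → 0, fb=1
72: 100101100011011 → 1, fb=1
73: 001011000110111 → 0, fb=0
74: 010110001101110 → 0, fb=1
75: 101100011011101 → 1, fb=1
76: 011000110111011 → 0, fb=1

00010111100011100111000100100101001001101101111011010110110001101111011010010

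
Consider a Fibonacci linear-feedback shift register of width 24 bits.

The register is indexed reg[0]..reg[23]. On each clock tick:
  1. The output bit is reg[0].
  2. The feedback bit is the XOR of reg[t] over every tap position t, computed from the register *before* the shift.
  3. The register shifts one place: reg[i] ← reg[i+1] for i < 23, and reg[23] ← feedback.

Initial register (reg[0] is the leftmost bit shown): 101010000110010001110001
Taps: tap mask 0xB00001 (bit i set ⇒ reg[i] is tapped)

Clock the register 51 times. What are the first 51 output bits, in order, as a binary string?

tick  register→output (feedback)
  0  101010000110010001110001→1 (0)
  1  010100001100100011100010→0 (0)
  2  101000011001000111000100→1 (0)
  3  010000110010001110001000→0 (1)
  4  100001100100011100010001→1 (0)
  5  000011001000111000100010→0 (0)
  6  000110010001110001000100→0 (1)
  7  001100100011100010001001→0 (0)
  8  011001000111000100010010→0 (0)
  9  110010001110001000100100→1 (0)
 10  100100011100010001001000→1 (0)
 11  001000111000100010010000→0 (0)
 12  010001110001000100100000→0 (0)
 13  100011100010001001000000→1 (1)
 14  000111000100010010000001→0 (1)
 15  001110001000100100000011→0 (1)
 16  011100010001001000000111→0 (0)
 17  111000100010010000001110→1 (1)
 18  110001000100100000011101→1 (0)
 19  100010001001000000111010→1 (0)
 20  000100010010000001110100→0 (1)
 21  001000100100000011101001→0 (0)
 22  010001001000000111010010→0 (0)
 23  100010010000001110100100→1 (0)
 24  000100100000011101001000→0 (1)
 25  001001000000111010010001→0 (1)
 26  010010000001110100100011→0 (1)
 27  100100000011101001000111→1 (1)
 28  001000000111010010001111→0 (1)
 29  010000001110100100011111→0 (1)
 30  100000011101001000111111→1 (0)
 31  000000111010010001111110→0 (0)
 32  000001110100100011111100→0 (0)
 33  000011101001000111111000→0 (1)
 34  000111010010001111110001→0 (1)
 35  001110100100011111100011→0 (1)
 36  011101001000111111000111→0 (0)
 37  111010010001111110001110→1 (1)
 38  110100100011111100011101→1 (0)
 39  101001000111111000111010→1 (0)
 40  010010001111110001110100→0 (1)
 41  100100011111100011101001→1 (1)
 42  001000111111000111010011→0 (1)
 43  010001111110001110100111→0 (0)
 44  100011111100011101001110→1 (1)
 45  000111111000111010011101→0 (1)
 46  001111110001110100111011→0 (0)
 47  011111100011101001110110→0 (1)
 48  111111000111010011101101→1 (0)
 49  111110001110100111011010→1 (0)
 50  111100011101001110110100→1 (0)

101010000110010001110001000100100000011101001000111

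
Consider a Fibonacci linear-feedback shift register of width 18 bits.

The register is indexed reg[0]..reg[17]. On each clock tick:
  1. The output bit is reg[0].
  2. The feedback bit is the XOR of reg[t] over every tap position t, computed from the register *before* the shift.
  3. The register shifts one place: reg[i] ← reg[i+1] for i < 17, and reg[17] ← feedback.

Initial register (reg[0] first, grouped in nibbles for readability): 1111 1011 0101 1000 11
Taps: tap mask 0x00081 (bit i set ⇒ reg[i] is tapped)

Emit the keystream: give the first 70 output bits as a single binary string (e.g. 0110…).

k : reg_k → out_k, fb_k
0: 111110110101100011 → 1, fb=0
1: 111101101011000110 → 1, fb=1
2: 111011010110001101 → 1, fb=0
3: 110110101100011010 → 1, fb=1
4: 101101011000110101 → 1, fb=0
5: 011010110001101010 → 0, fb=1
6: 110101100011010101 → 1, fb=1
7: 101011000110101011 → 1, fb=1
8: 010110001101010111 → 0, fb=0
9: 101100011010101110 → 1, fb=0
10: 011000110101011100 → 0, fb=1
11: 110001101010111001 → 1, fb=1
12: 100011010101110011 → 1, fb=0
13: 000110101011100110 → 0, fb=0
14: 001101010111001100 → 0, fb=1
15: 011010101110011001 → 0, fb=0
16: 110101011100110010 → 1, fb=0
17: 101010111001100100 → 1, fb=0
18: 010101110011001000 → 0, fb=1
19: 101011100110010001 → 1, fb=1
20: 010111001100100011 → 0, fb=0
21: 101110011001000110 → 1, fb=0
22: 011100110010001100 → 0, fb=1
23: 111001100100011001 → 1, fb=1
24: 110011001000110011 → 1, fb=1
25: 100110010001100111 → 1, fb=0
26: 001100100011001110 → 0, fb=0
27: 011001000110011100 → 0, fb=0
28: 110010001100111000 → 1, fb=1
29: 100100011001110001 → 1, fb=0
30: 001000110011100010 → 0, fb=1
31: 010001100111000101 → 0, fb=0
32: 100011001110001010 → 1, fb=1
33: 000110011100010101 → 0, fb=1
34: 001100111000101011 → 0, fb=1
35: 011001110001010111 → 0, fb=1
36: 110011100010101111 → 1, fb=1
37: 100111000101011111 → 1, fb=1
38: 001110001010111111 → 0, fb=0
39: 011100010101111110 → 0, fb=1
40: 111000101011111101 → 1, fb=1
41: 110001010111111011 → 1, fb=0
42: 100010101111110110 → 1, fb=1
43: 000101011111101101 → 0, fb=1
44: 001010111111011011 → 0, fb=1
45: 010101111110110111 → 0, fb=1
46: 101011111101101111 → 1, fb=0
47: 010111111011011110 → 0, fb=1
48: 101111110110111101 → 1, fb=0
49: 011111101101111010 → 0, fb=0
50: 111111011011110100 → 1, fb=0
51: 111110110111101000 → 1, fb=0
52: 111101101111010000 → 1, fb=1
53: 111011011110100001 → 1, fb=0
54: 110110111101000010 → 1, fb=0
55: 101101111010000100 → 1, fb=0
56: 011011110100001000 → 0, fb=1
57: 110111101000010001 → 1, fb=1
58: 101111010000100011 → 1, fb=0
59: 011110100001000110 → 0, fb=0
60: 111101000010001100 → 1, fb=1
61: 111010000100011001 → 1, fb=1
62: 110100001000110011 → 1, fb=1
63: 101000010001100111 → 1, fb=0
64: 010000100011001110 → 0, fb=0
65: 100001000110011100 → 1, fb=1
66: 000010001100111001 → 0, fb=0
67: 000100011001110010 → 0, fb=1
68: 001000110011100101 → 0, fb=1
69: 010001100111001011 → 0, fb=0

1111101101011000110101011100110010001100111000101011111101101111010000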